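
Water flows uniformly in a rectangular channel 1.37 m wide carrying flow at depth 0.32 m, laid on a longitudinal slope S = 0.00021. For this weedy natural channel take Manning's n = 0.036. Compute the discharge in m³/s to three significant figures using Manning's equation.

0.0639 m³/s

A = b·y = 1.37 × 0.32 = 0.4384 m²
P = b + 2y = 1.37 + 2×0.32 = 2.010 m
R = A/P = 0.4384/2.010 = 0.2181 m
Q = (1/n)·A·R^(2/3)·S^(1/2) = (1/0.036) × 0.4384 × 0.2181^(2/3) × 0.00021^(1/2) = 0.06394 m³/s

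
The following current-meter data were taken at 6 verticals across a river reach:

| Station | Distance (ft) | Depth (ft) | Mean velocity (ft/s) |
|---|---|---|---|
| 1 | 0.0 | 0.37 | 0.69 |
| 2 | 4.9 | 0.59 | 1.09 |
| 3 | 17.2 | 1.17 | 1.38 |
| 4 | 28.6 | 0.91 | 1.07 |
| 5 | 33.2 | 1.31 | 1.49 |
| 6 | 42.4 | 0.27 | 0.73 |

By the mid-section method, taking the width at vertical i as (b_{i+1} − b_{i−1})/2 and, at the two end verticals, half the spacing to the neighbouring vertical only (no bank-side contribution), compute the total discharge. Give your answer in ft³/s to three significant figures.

47.5 ft³/s

w_1 = (4.9 − 0.0)/2 = 2.45 ft; q_1 = 0.69 × 0.37 × 2.45 = 0.6255 ft³/s
w_2 = (17.2 − 0.0)/2 = 8.6 ft; q_2 = 1.09 × 0.59 × 8.6 = 5.531 ft³/s
w_3 = (28.6 − 4.9)/2 = 11.85 ft; q_3 = 1.38 × 1.17 × 11.85 = 19.13 ft³/s
w_4 = (33.2 − 17.2)/2 = 8 ft; q_4 = 1.07 × 0.91 × 8 = 7.790 ft³/s
w_5 = (42.4 − 28.6)/2 = 6.9 ft; q_5 = 1.49 × 1.31 × 6.9 = 13.47 ft³/s
w_6 = (42.4 − 33.2)/2 = 4.6 ft; q_6 = 0.73 × 0.27 × 4.6 = 0.9067 ft³/s
Q = Σ qᵢ = 47.45 ft³/s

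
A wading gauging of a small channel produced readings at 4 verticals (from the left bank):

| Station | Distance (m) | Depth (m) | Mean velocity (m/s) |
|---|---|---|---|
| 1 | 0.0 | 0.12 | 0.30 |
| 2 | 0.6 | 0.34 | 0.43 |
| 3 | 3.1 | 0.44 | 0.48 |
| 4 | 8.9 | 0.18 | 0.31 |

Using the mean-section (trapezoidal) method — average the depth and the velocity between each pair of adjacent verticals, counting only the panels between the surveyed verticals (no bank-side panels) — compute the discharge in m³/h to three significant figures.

4340 m³/h

Panel 1-2: Δb = 0.6 m, d̄ = (0.12+0.34)/2 = 0.23, v̄ = (0.30+0.43)/2 = 0.365 → q = 0.6×0.23×0.365 = 0.05037 m³/s
Panel 2-3: Δb = 2.5 m, d̄ = (0.34+0.44)/2 = 0.39, v̄ = (0.43+0.48)/2 = 0.455 → q = 2.5×0.39×0.455 = 0.4436 m³/s
Panel 3-4: Δb = 5.8 m, d̄ = (0.44+0.18)/2 = 0.31, v̄ = (0.48+0.31)/2 = 0.395 → q = 5.8×0.31×0.395 = 0.7102 m³/s
Q = Σ q = 1.204 m³/s
= 1.204 × 3600 = 4335 m³/h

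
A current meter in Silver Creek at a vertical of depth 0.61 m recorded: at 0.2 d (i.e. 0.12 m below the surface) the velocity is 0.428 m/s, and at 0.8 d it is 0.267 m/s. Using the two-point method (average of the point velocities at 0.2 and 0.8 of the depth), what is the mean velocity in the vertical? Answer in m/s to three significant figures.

0.348 m/s

v̄ = (0.428 + 0.267) / 2 = 0.3475 m/s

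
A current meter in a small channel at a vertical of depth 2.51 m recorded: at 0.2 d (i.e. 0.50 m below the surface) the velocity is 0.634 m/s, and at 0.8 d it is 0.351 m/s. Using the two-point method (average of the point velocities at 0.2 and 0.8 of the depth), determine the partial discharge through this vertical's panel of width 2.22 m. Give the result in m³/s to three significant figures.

2.74 m³/s

v̄ = (0.634 + 0.351) / 2 = 0.4925 m/s
q = v̄ × d × w = 0.4925 × 2.51 × 2.22 = 2.744 m³/s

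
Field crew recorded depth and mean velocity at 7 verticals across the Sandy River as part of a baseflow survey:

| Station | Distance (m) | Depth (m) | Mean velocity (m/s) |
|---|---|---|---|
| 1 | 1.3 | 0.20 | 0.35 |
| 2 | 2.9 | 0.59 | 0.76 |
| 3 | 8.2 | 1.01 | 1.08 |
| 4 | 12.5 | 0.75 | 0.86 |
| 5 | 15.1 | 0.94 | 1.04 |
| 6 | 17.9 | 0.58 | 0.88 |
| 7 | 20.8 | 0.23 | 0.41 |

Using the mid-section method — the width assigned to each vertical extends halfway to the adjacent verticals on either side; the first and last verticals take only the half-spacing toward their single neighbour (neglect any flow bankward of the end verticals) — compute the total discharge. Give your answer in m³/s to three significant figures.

w_1 = (2.9 − 1.3)/2 = 0.8 m; q_1 = 0.35 × 0.20 × 0.8 = 0.05600 m³/s
w_2 = (8.2 − 1.3)/2 = 3.45 m; q_2 = 0.76 × 0.59 × 3.45 = 1.547 m³/s
w_3 = (12.5 − 2.9)/2 = 4.8 m; q_3 = 1.08 × 1.01 × 4.8 = 5.236 m³/s
w_4 = (15.1 − 8.2)/2 = 3.45 m; q_4 = 0.86 × 0.75 × 3.45 = 2.225 m³/s
w_5 = (17.9 − 12.5)/2 = 2.7 m; q_5 = 1.04 × 0.94 × 2.7 = 2.640 m³/s
w_6 = (20.8 − 15.1)/2 = 2.85 m; q_6 = 0.88 × 0.58 × 2.85 = 1.455 m³/s
w_7 = (20.8 − 17.9)/2 = 1.45 m; q_7 = 0.41 × 0.23 × 1.45 = 0.1367 m³/s
Q = Σ qᵢ = 13.29 m³/s

13.3 m³/s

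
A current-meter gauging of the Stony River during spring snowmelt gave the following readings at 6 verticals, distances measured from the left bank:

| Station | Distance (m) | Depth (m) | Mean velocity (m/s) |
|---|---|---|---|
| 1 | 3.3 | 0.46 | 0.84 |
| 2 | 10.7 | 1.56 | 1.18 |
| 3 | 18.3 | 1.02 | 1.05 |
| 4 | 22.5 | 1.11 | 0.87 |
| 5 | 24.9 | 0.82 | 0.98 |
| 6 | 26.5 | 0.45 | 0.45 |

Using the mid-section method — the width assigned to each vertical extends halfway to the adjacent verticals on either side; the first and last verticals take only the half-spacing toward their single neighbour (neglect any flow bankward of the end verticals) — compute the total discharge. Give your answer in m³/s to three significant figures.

w_1 = (10.7 − 3.3)/2 = 3.7 m; q_1 = 0.84 × 0.46 × 3.7 = 1.430 m³/s
w_2 = (18.3 − 3.3)/2 = 7.5 m; q_2 = 1.18 × 1.56 × 7.5 = 13.81 m³/s
w_3 = (22.5 − 10.7)/2 = 5.9 m; q_3 = 1.05 × 1.02 × 5.9 = 6.319 m³/s
w_4 = (24.9 − 18.3)/2 = 3.3 m; q_4 = 0.87 × 1.11 × 3.3 = 3.187 m³/s
w_5 = (26.5 − 22.5)/2 = 2 m; q_5 = 0.98 × 0.82 × 2 = 1.607 m³/s
w_6 = (26.5 − 24.9)/2 = 0.8 m; q_6 = 0.45 × 0.45 × 0.8 = 0.1620 m³/s
Q = Σ qᵢ = 26.51 m³/s

26.5 m³/s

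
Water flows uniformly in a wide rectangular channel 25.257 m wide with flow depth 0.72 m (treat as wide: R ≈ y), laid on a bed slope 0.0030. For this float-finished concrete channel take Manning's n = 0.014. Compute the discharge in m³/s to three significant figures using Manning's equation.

57.2 m³/s

A = b·y = 25.257 × 0.72 = 18.19 m²
Wide channel: R ≈ y = 0.72 m
Q = (1/n)·A·R^(2/3)·S^(1/2) = (1/0.014) × 18.19 × 0.7200^(2/3) × 0.0030^(1/2) = 57.15 m³/s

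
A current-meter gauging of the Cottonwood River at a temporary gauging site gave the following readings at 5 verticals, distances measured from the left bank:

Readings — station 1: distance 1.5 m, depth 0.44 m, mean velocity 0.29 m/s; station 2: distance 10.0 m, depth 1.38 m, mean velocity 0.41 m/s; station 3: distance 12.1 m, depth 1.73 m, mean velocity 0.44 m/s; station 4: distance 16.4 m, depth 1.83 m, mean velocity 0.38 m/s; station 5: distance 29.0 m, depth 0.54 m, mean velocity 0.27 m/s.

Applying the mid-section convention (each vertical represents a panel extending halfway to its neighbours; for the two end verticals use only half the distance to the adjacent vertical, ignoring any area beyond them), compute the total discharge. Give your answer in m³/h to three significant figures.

46000 m³/h

w_1 = (10.0 − 1.5)/2 = 4.25 m; q_1 = 0.29 × 0.44 × 4.25 = 0.5423 m³/s
w_2 = (12.1 − 1.5)/2 = 5.3 m; q_2 = 0.41 × 1.38 × 5.3 = 2.999 m³/s
w_3 = (16.4 − 10.0)/2 = 3.2 m; q_3 = 0.44 × 1.73 × 3.2 = 2.436 m³/s
w_4 = (29.0 − 12.1)/2 = 8.45 m; q_4 = 0.38 × 1.83 × 8.45 = 5.876 m³/s
w_5 = (29.0 − 16.4)/2 = 6.3 m; q_5 = 0.27 × 0.54 × 6.3 = 0.9185 m³/s
Q = Σ qᵢ = 12.77 m³/s
= 12.77 × 3600 = 45980 m³/h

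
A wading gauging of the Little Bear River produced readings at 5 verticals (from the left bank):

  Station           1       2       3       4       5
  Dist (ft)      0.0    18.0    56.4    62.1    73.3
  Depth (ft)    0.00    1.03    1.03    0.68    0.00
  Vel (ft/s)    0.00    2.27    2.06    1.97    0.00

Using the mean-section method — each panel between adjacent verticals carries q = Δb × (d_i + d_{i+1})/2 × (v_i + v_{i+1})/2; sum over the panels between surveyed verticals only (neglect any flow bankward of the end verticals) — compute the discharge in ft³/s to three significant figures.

Panel 1-2: Δb = 18 ft, d̄ = (0.00+1.03)/2 = 0.515, v̄ = (0.00+2.27)/2 = 1.135 → q = 18×0.515×1.135 = 10.52 ft³/s
Panel 2-3: Δb = 38.4 ft, d̄ = (1.03+1.03)/2 = 1.03, v̄ = (2.27+2.06)/2 = 2.165 → q = 38.4×1.03×2.165 = 85.63 ft³/s
Panel 3-4: Δb = 5.7 ft, d̄ = (1.03+0.68)/2 = 0.855, v̄ = (2.06+1.97)/2 = 2.015 → q = 5.7×0.855×2.015 = 9.820 ft³/s
Panel 4-5: Δb = 11.2 ft, d̄ = (0.68+0.00)/2 = 0.34, v̄ = (1.97+0.00)/2 = 0.985 → q = 11.2×0.34×0.985 = 3.751 ft³/s
Q = Σ q = 109.7 ft³/s

110 ft³/s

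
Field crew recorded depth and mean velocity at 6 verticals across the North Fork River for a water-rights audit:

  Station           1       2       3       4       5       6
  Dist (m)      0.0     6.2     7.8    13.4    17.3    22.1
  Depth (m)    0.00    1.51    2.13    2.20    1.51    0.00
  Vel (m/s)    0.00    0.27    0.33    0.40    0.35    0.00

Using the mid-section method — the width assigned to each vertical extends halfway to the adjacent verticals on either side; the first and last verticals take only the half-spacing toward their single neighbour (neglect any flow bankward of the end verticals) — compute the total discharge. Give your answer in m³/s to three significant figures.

w_2 = (7.8 − 0.0)/2 = 3.9 m; q_2 = 0.27 × 1.51 × 3.9 = 1.590 m³/s
w_3 = (13.4 − 6.2)/2 = 3.6 m; q_3 = 0.33 × 2.13 × 3.6 = 2.530 m³/s
w_4 = (17.3 − 7.8)/2 = 4.75 m; q_4 = 0.40 × 2.20 × 4.75 = 4.180 m³/s
w_5 = (22.1 − 13.4)/2 = 4.35 m; q_5 = 0.35 × 1.51 × 4.35 = 2.299 m³/s
Stations 1, 6 contribute zero (depth or velocity is 0).
Q = Σ qᵢ = 10.60 m³/s

10.6 m³/s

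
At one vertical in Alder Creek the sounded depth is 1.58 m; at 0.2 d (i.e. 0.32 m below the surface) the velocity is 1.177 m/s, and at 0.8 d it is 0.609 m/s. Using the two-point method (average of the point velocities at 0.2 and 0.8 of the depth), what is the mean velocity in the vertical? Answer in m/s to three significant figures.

v̄ = (1.177 + 0.609) / 2 = 0.8930 m/s

0.893 m/s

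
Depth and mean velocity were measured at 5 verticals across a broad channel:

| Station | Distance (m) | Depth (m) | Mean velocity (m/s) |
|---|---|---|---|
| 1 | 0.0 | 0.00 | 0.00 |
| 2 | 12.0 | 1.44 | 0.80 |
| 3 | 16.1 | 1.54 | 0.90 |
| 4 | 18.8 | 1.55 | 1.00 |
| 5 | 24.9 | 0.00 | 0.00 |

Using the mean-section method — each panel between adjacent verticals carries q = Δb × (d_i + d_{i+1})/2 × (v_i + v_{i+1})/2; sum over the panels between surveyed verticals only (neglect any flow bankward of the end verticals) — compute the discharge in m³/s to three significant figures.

Panel 1-2: Δb = 12 m, d̄ = (0.00+1.44)/2 = 0.72, v̄ = (0.00+0.80)/2 = 0.4 → q = 12×0.72×0.4 = 3.456 m³/s
Panel 2-3: Δb = 4.1 m, d̄ = (1.44+1.54)/2 = 1.49, v̄ = (0.80+0.90)/2 = 0.85 → q = 4.1×1.49×0.85 = 5.193 m³/s
Panel 3-4: Δb = 2.7 m, d̄ = (1.54+1.55)/2 = 1.545, v̄ = (0.90+1.00)/2 = 0.95 → q = 2.7×1.545×0.95 = 3.963 m³/s
Panel 4-5: Δb = 6.1 m, d̄ = (1.55+0.00)/2 = 0.775, v̄ = (1.00+0.00)/2 = 0.5 → q = 6.1×0.775×0.5 = 2.364 m³/s
Q = Σ q = 14.98 m³/s

15.0 m³/s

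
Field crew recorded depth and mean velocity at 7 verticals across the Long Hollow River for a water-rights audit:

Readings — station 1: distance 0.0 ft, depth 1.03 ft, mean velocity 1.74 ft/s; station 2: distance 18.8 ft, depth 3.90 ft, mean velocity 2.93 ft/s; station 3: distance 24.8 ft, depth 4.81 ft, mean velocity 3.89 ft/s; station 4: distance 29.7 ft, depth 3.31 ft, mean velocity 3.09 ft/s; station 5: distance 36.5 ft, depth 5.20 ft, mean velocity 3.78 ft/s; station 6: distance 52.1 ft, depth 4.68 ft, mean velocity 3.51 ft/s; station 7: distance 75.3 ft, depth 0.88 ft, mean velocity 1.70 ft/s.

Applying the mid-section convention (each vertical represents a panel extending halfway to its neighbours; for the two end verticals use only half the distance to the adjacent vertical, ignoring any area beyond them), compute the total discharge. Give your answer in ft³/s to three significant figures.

877 ft³/s

w_1 = (18.8 − 0.0)/2 = 9.4 ft; q_1 = 1.74 × 1.03 × 9.4 = 16.85 ft³/s
w_2 = (24.8 − 0.0)/2 = 12.4 ft; q_2 = 2.93 × 3.90 × 12.4 = 141.7 ft³/s
w_3 = (29.7 − 18.8)/2 = 5.45 ft; q_3 = 3.89 × 4.81 × 5.45 = 102.0 ft³/s
w_4 = (36.5 − 24.8)/2 = 5.85 ft; q_4 = 3.09 × 3.31 × 5.85 = 59.83 ft³/s
w_5 = (52.1 − 29.7)/2 = 11.2 ft; q_5 = 3.78 × 5.20 × 11.2 = 220.1 ft³/s
w_6 = (75.3 − 36.5)/2 = 19.4 ft; q_6 = 3.51 × 4.68 × 19.4 = 318.7 ft³/s
w_7 = (75.3 − 52.1)/2 = 11.6 ft; q_7 = 1.70 × 0.88 × 11.6 = 17.35 ft³/s
Q = Σ qᵢ = 876.5 ft³/s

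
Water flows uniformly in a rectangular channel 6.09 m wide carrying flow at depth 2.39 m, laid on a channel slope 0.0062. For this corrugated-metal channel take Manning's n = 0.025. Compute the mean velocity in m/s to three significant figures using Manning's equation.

A = b·y = 6.09 × 2.39 = 14.56 m²
P = b + 2y = 6.09 + 2×2.39 = 10.87 m
R = A/P = 14.56/10.87 = 1.339 m
Q = (1/n)·A·R^(2/3)·S^(1/2) = (1/0.025) × 14.56 × 1.339^(2/3) × 0.0062^(1/2) = 55.69 m³/s
V = Q/A = 55.69/14.56 = 3.826 m/s

3.83 m/s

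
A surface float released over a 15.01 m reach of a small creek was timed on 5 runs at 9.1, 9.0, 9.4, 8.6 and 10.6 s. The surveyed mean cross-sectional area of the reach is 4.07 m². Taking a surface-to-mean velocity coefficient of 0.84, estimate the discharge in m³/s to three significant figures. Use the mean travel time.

5.49 m³/s

t̄ = (9.1 + 9.0 + 9.4 + 8.6 + 10.6) / 5 = 9.34 s
v_surface = L / t̄ = 15.01 / 9.34 = 1.607 m/s
v_mean = 0.84 × 1.607 = 1.350 m/s
Q = A × v_mean = 4.07 × 1.350 = 5.494 m³/s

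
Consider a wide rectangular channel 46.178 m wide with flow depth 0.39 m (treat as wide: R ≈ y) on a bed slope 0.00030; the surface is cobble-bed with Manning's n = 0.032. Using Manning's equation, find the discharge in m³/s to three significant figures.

A = b·y = 46.178 × 0.39 = 18.01 m²
Wide channel: R ≈ y = 0.39 m
Q = (1/n)·A·R^(2/3)·S^(1/2) = (1/0.032) × 18.01 × 0.3900^(2/3) × 0.00030^(1/2) = 5.203 m³/s

5.20 m³/s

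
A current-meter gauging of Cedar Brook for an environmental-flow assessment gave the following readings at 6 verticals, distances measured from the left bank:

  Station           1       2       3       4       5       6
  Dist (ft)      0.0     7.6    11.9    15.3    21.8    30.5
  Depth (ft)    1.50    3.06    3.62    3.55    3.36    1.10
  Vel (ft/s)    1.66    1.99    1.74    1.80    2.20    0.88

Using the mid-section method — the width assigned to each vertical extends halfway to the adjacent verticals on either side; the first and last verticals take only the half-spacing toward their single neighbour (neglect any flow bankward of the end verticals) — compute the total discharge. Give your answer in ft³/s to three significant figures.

w_1 = (7.6 − 0.0)/2 = 3.8 ft; q_1 = 1.66 × 1.50 × 3.8 = 9.462 ft³/s
w_2 = (11.9 − 0.0)/2 = 5.95 ft; q_2 = 1.99 × 3.06 × 5.95 = 36.23 ft³/s
w_3 = (15.3 − 7.6)/2 = 3.85 ft; q_3 = 1.74 × 3.62 × 3.85 = 24.25 ft³/s
w_4 = (21.8 − 11.9)/2 = 4.95 ft; q_4 = 1.80 × 3.55 × 4.95 = 31.63 ft³/s
w_5 = (30.5 − 15.3)/2 = 7.6 ft; q_5 = 2.20 × 3.36 × 7.6 = 56.18 ft³/s
w_6 = (30.5 − 21.8)/2 = 4.35 ft; q_6 = 0.88 × 1.10 × 4.35 = 4.211 ft³/s
Q = Σ qᵢ = 162.0 ft³/s

162 ft³/s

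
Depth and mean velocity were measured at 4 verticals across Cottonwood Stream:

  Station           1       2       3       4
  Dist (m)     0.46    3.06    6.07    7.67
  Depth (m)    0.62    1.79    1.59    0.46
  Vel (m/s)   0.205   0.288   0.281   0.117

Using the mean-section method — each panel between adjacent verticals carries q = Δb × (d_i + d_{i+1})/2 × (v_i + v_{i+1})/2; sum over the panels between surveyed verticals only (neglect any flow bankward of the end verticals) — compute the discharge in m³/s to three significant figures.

Panel 1-2: Δb = 2.6 m, d̄ = (0.62+1.79)/2 = 1.205, v̄ = (0.205+0.288)/2 = 0.2465 → q = 2.6×1.205×0.2465 = 0.7723 m³/s
Panel 2-3: Δb = 3.01 m, d̄ = (1.79+1.59)/2 = 1.69, v̄ = (0.288+0.281)/2 = 0.2845 → q = 3.01×1.69×0.2845 = 1.447 m³/s
Panel 3-4: Δb = 1.6 m, d̄ = (1.59+0.46)/2 = 1.025, v̄ = (0.281+0.117)/2 = 0.199 → q = 1.6×1.025×0.199 = 0.3264 m³/s
Q = Σ q = 2.546 m³/s

2.55 m³/s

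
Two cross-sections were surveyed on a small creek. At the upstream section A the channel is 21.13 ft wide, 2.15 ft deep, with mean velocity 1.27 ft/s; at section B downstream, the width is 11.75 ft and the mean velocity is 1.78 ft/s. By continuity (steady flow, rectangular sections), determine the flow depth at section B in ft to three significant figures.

Q = A₁V₁ = (21.13×2.15) × 1.27 = 57.70 ft³/s
d₂ = Q/(b₂ V₂) = 57.70/(11.75×1.78) = 2.759 ft

2.76 ft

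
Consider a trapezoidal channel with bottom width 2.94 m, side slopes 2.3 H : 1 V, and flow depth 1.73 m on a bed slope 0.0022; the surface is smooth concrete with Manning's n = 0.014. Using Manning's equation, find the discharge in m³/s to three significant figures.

40.9 m³/s

A = (b + z·y)·y = (2.94 + 2.3×1.73)×1.73 = 11.97 m²
P = b + 2y√(1+z²) = 2.94 + 2×1.73×√(1+2.3²) = 11.62 m
R = A/P = 11.97/11.62 = 1.030 m
Q = (1/n)·A·R^(2/3)·S^(1/2) = (1/0.014) × 11.97 × 1.030^(2/3) × 0.0022^(1/2) = 40.91 m³/s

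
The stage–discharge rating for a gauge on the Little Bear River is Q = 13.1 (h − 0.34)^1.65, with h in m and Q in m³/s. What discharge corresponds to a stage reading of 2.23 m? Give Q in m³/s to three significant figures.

Q = 13.1 × (2.23 − 0.34)^1.65 = 13.1 × 1.89^1.65 = 37.45 m³/s

37.4 m³/s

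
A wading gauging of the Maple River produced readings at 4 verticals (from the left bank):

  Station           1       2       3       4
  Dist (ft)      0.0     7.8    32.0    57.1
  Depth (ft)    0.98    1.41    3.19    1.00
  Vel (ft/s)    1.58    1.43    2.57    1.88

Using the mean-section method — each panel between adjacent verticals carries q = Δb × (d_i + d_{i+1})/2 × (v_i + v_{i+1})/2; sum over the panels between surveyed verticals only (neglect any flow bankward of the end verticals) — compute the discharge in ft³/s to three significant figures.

242 ft³/s

Panel 1-2: Δb = 7.8 ft, d̄ = (0.98+1.41)/2 = 1.195, v̄ = (1.58+1.43)/2 = 1.505 → q = 7.8×1.195×1.505 = 14.03 ft³/s
Panel 2-3: Δb = 24.2 ft, d̄ = (1.41+3.19)/2 = 2.3, v̄ = (1.43+2.57)/2 = 2 → q = 24.2×2.3×2 = 111.3 ft³/s
Panel 3-4: Δb = 25.1 ft, d̄ = (3.19+1.00)/2 = 2.095, v̄ = (2.57+1.88)/2 = 2.225 → q = 25.1×2.095×2.225 = 117.0 ft³/s
Q = Σ q = 242.3 ft³/s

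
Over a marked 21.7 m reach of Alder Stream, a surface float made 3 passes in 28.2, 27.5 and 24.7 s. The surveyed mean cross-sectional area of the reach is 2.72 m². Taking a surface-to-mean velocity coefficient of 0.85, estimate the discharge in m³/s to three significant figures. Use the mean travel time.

t̄ = (28.2 + 27.5 + 24.7) / 3 = 26.8 s
v_surface = L / t̄ = 21.7 / 26.8 = 0.8097 m/s
v_mean = 0.85 × 0.8097 = 0.6882 m/s
Q = A × v_mean = 2.72 × 0.6882 = 1.872 m³/s

1.87 m³/s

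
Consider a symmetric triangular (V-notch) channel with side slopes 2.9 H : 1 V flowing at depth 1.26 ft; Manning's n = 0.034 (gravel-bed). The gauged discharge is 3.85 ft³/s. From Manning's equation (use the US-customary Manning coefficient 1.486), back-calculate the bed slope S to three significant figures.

0.000731

A = z·y² = 2.9×1.26² = 4.604 ft²
P = 2y√(1+z²) = 2×1.26×√(1+2.9²) = 7.730 ft
R = A/P = 4.604/7.730 = 0.5956 ft
S = (Q·n / (1.486·A·R^(2/3)))² = (3.85×0.034 / (1.486×4.604×0.7079))² = 0.0007305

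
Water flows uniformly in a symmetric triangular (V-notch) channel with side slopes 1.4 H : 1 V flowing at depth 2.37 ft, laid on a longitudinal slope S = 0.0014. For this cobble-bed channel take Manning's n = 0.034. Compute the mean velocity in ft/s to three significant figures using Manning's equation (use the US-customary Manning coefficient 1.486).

A = z·y² = 1.4×2.37² = 7.864 ft²
P = 2y√(1+z²) = 2×2.37×√(1+1.4²) = 8.155 ft
R = A/P = 7.864/8.155 = 0.9643 ft
Q = (1.486/n)·A·R^(2/3)·S^(1/2) = (1.486/0.034) × 7.864 × 0.9643^(2/3) × 0.0014^(1/2) = 12.55 ft³/s
V = Q/A = 12.55/7.864 = 1.596 ft/s

1.60 ft/s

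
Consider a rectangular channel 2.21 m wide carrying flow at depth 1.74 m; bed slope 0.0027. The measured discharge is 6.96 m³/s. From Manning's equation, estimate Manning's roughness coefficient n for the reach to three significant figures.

0.0221

A = b·y = 2.21 × 1.74 = 3.845 m²
P = b + 2y = 2.21 + 2×1.74 = 5.690 m
R = A/P = 3.845/5.690 = 0.6758 m
n = (1/Q)·A·R^(2/3)·S^(1/2) = (1/6.96) × 3.845 × 0.7701 × 0.05196 = 0.02211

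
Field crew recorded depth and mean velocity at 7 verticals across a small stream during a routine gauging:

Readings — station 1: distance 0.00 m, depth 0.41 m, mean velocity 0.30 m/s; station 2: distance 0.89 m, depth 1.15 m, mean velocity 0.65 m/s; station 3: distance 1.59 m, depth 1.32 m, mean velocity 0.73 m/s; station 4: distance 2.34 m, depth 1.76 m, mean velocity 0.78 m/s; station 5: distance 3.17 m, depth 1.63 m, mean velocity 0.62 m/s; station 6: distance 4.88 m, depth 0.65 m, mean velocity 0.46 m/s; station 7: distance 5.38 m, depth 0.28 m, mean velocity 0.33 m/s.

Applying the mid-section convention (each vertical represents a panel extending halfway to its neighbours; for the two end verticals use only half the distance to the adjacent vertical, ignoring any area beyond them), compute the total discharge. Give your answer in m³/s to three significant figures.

4.07 m³/s

w_1 = (0.89 − 0.00)/2 = 0.445 m; q_1 = 0.30 × 0.41 × 0.445 = 0.05474 m³/s
w_2 = (1.59 − 0.00)/2 = 0.795 m; q_2 = 0.65 × 1.15 × 0.795 = 0.5943 m³/s
w_3 = (2.34 − 0.89)/2 = 0.725 m; q_3 = 0.73 × 1.32 × 0.725 = 0.6986 m³/s
w_4 = (3.17 − 1.59)/2 = 0.79 m; q_4 = 0.78 × 1.76 × 0.79 = 1.085 m³/s
w_5 = (4.88 − 2.34)/2 = 1.27 m; q_5 = 0.62 × 1.63 × 1.27 = 1.283 m³/s
w_6 = (5.38 − 3.17)/2 = 1.105 m; q_6 = 0.46 × 0.65 × 1.105 = 0.3304 m³/s
w_7 = (5.38 − 4.88)/2 = 0.25 m; q_7 = 0.33 × 0.28 × 0.25 = 0.02310 m³/s
Q = Σ qᵢ = 4.069 m³/s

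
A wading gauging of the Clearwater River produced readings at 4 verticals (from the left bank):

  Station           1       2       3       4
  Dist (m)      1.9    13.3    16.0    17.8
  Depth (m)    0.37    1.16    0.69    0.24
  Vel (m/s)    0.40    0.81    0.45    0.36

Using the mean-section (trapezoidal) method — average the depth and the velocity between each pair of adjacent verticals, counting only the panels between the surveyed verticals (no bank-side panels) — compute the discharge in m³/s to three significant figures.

Panel 1-2: Δb = 11.4 m, d̄ = (0.37+1.16)/2 = 0.765, v̄ = (0.40+0.81)/2 = 0.605 → q = 11.4×0.765×0.605 = 5.276 m³/s
Panel 2-3: Δb = 2.7 m, d̄ = (1.16+0.69)/2 = 0.925, v̄ = (0.81+0.45)/2 = 0.63 → q = 2.7×0.925×0.63 = 1.573 m³/s
Panel 3-4: Δb = 1.8 m, d̄ = (0.69+0.24)/2 = 0.465, v̄ = (0.45+0.36)/2 = 0.405 → q = 1.8×0.465×0.405 = 0.3390 m³/s
Q = Σ q = 7.189 m³/s

7.19 m³/s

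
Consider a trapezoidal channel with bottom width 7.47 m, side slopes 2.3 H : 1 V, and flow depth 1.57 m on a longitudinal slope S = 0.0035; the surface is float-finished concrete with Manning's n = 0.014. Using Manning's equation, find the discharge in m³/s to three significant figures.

79.9 m³/s

A = (b + z·y)·y = (7.47 + 2.3×1.57)×1.57 = 17.40 m²
P = b + 2y√(1+z²) = 7.47 + 2×1.57×√(1+2.3²) = 15.35 m
R = A/P = 17.40/15.35 = 1.134 m
Q = (1/n)·A·R^(2/3)·S^(1/2) = (1/0.014) × 17.40 × 1.134^(2/3) × 0.0035^(1/2) = 79.93 m³/s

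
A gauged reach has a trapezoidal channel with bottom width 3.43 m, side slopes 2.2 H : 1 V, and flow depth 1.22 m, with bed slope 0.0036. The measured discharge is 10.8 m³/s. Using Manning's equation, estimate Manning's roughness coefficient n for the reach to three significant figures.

0.0357

A = (b + z·y)·y = (3.43 + 2.2×1.22)×1.22 = 7.459 m²
P = b + 2y√(1+z²) = 3.43 + 2×1.22×√(1+2.2²) = 9.327 m
R = A/P = 7.459/9.327 = 0.7998 m
n = (1/Q)·A·R^(2/3)·S^(1/2) = (1/10.8) × 7.459 × 0.8616 × 0.06000 = 0.03570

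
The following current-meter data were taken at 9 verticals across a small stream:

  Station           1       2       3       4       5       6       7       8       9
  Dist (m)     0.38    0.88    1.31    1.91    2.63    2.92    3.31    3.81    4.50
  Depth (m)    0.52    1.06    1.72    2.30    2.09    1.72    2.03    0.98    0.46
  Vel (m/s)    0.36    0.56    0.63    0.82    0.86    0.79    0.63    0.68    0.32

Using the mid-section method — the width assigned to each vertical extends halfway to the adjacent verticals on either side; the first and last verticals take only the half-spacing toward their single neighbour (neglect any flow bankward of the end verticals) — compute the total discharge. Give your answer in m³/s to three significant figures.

w_1 = (0.88 − 0.38)/2 = 0.25 m; q_1 = 0.36 × 0.52 × 0.25 = 0.04680 m³/s
w_2 = (1.31 − 0.38)/2 = 0.465 m; q_2 = 0.56 × 1.06 × 0.465 = 0.2760 m³/s
w_3 = (1.91 − 0.88)/2 = 0.515 m; q_3 = 0.63 × 1.72 × 0.515 = 0.5581 m³/s
w_4 = (2.63 − 1.31)/2 = 0.66 m; q_4 = 0.82 × 2.30 × 0.66 = 1.245 m³/s
w_5 = (2.92 − 1.91)/2 = 0.505 m; q_5 = 0.86 × 2.09 × 0.505 = 0.9077 m³/s
w_6 = (3.31 − 2.63)/2 = 0.34 m; q_6 = 0.79 × 1.72 × 0.34 = 0.4620 m³/s
w_7 = (3.81 − 2.92)/2 = 0.445 m; q_7 = 0.63 × 2.03 × 0.445 = 0.5691 m³/s
w_8 = (4.50 − 3.31)/2 = 0.595 m; q_8 = 0.68 × 0.98 × 0.595 = 0.3965 m³/s
w_9 = (4.50 − 3.81)/2 = 0.345 m; q_9 = 0.32 × 0.46 × 0.345 = 0.05078 m³/s
Q = Σ qᵢ = 4.512 m³/s

4.51 m³/s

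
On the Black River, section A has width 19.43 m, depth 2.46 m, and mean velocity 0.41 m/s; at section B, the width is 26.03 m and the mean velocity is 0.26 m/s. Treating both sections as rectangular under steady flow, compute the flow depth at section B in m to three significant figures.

2.90 m

Q = A₁V₁ = (19.43×2.46) × 0.41 = 19.60 m³/s
d₂ = Q/(b₂ V₂) = 19.60/(26.03×0.26) = 2.896 m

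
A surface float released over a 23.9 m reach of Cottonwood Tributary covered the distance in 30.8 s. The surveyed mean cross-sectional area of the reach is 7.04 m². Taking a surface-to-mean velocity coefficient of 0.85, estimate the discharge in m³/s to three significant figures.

4.64 m³/s

v_surface = L / t̄ = 23.9 / 30.8 = 0.7760 m/s
v_mean = 0.85 × 0.7760 = 0.6596 m/s
Q = A × v_mean = 7.04 × 0.6596 = 4.643 m³/s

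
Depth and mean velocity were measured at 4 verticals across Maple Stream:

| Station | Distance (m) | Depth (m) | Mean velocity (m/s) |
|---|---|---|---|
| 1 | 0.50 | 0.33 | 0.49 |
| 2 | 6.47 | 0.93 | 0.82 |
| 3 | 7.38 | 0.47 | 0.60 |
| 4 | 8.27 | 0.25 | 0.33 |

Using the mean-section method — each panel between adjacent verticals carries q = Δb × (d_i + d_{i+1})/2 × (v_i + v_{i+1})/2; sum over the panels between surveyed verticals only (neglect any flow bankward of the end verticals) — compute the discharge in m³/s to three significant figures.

Panel 1-2: Δb = 5.97 m, d̄ = (0.33+0.93)/2 = 0.63, v̄ = (0.49+0.82)/2 = 0.655 → q = 5.97×0.63×0.655 = 2.464 m³/s
Panel 2-3: Δb = 0.91 m, d̄ = (0.93+0.47)/2 = 0.7, v̄ = (0.82+0.60)/2 = 0.71 → q = 0.91×0.7×0.71 = 0.4523 m³/s
Panel 3-4: Δb = 0.89 m, d̄ = (0.47+0.25)/2 = 0.36, v̄ = (0.60+0.33)/2 = 0.465 → q = 0.89×0.36×0.465 = 0.1490 m³/s
Q = Σ q = 3.065 m³/s

3.06 m³/s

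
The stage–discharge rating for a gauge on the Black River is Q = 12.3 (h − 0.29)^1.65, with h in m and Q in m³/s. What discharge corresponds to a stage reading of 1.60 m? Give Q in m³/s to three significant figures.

19.2 m³/s

Q = 12.3 × (1.60 − 0.29)^1.65 = 12.3 × 1.31^1.65 = 19.20 m³/s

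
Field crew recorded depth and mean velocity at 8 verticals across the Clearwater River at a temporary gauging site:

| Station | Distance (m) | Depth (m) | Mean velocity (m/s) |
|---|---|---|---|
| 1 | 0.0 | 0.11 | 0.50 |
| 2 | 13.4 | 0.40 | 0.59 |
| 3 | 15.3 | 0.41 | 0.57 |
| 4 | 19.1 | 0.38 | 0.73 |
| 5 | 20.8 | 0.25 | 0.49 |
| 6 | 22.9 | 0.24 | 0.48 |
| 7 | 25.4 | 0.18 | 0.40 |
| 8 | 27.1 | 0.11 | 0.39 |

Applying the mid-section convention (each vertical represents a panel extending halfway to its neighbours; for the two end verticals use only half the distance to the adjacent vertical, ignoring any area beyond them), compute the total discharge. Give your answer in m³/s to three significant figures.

4.29 m³/s

w_1 = (13.4 − 0.0)/2 = 6.7 m; q_1 = 0.50 × 0.11 × 6.7 = 0.3685 m³/s
w_2 = (15.3 − 0.0)/2 = 7.65 m; q_2 = 0.59 × 0.40 × 7.65 = 1.805 m³/s
w_3 = (19.1 − 13.4)/2 = 2.85 m; q_3 = 0.57 × 0.41 × 2.85 = 0.6660 m³/s
w_4 = (20.8 − 15.3)/2 = 2.75 m; q_4 = 0.73 × 0.38 × 2.75 = 0.7629 m³/s
w_5 = (22.9 − 19.1)/2 = 1.9 m; q_5 = 0.49 × 0.25 × 1.9 = 0.2328 m³/s
w_6 = (25.4 − 20.8)/2 = 2.3 m; q_6 = 0.48 × 0.24 × 2.3 = 0.2650 m³/s
w_7 = (27.1 − 22.9)/2 = 2.1 m; q_7 = 0.40 × 0.18 × 2.1 = 0.1512 m³/s
w_8 = (27.1 − 25.4)/2 = 0.85 m; q_8 = 0.39 × 0.11 × 0.85 = 0.03647 m³/s
Q = Σ qᵢ = 4.288 m³/s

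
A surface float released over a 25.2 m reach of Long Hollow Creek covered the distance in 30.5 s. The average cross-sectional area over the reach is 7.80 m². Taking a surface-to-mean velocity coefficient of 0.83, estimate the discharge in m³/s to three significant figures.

5.35 m³/s

v_surface = L / t̄ = 25.2 / 30.5 = 0.8262 m/s
v_mean = 0.83 × 0.8262 = 0.6858 m/s
Q = A × v_mean = 7.80 × 0.6858 = 5.349 m³/s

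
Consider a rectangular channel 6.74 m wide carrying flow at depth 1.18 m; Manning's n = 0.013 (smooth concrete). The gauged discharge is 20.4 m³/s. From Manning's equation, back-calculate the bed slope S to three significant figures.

0.00133

A = b·y = 6.74 × 1.18 = 7.953 m²
P = b + 2y = 6.74 + 2×1.18 = 9.100 m
R = A/P = 7.953/9.100 = 0.8740 m
S = (Q·n / (1·A·R^(2/3)))² = (20.4×0.013 / (1×7.953×0.9141))² = 0.001331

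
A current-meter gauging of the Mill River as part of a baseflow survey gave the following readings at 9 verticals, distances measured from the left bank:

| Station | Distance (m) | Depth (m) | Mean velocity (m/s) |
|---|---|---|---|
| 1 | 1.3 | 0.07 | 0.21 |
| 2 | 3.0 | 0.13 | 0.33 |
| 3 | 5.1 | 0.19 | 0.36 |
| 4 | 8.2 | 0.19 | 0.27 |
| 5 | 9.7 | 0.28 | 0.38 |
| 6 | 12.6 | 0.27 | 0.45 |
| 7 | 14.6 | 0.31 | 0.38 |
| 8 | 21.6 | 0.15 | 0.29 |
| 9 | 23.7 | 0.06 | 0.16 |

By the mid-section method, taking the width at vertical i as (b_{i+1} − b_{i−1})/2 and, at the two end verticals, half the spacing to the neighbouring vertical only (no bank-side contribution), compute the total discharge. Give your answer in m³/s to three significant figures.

w_1 = (3.0 − 1.3)/2 = 0.85 m; q_1 = 0.21 × 0.07 × 0.85 = 0.01250 m³/s
w_2 = (5.1 − 1.3)/2 = 1.9 m; q_2 = 0.33 × 0.13 × 1.9 = 0.08151 m³/s
w_3 = (8.2 − 3.0)/2 = 2.6 m; q_3 = 0.36 × 0.19 × 2.6 = 0.1778 m³/s
w_4 = (9.7 − 5.1)/2 = 2.3 m; q_4 = 0.27 × 0.19 × 2.3 = 0.1180 m³/s
w_5 = (12.6 − 8.2)/2 = 2.2 m; q_5 = 0.38 × 0.28 × 2.2 = 0.2341 m³/s
w_6 = (14.6 − 9.7)/2 = 2.45 m; q_6 = 0.45 × 0.27 × 2.45 = 0.2977 m³/s
w_7 = (21.6 − 12.6)/2 = 4.5 m; q_7 = 0.38 × 0.31 × 4.5 = 0.5301 m³/s
w_8 = (23.7 − 14.6)/2 = 4.55 m; q_8 = 0.29 × 0.15 × 4.55 = 0.1979 m³/s
w_9 = (23.7 − 21.6)/2 = 1.05 m; q_9 = 0.16 × 0.06 × 1.05 = 0.01008 m³/s
Q = Σ qᵢ = 1.660 m³/s

1.66 m³/s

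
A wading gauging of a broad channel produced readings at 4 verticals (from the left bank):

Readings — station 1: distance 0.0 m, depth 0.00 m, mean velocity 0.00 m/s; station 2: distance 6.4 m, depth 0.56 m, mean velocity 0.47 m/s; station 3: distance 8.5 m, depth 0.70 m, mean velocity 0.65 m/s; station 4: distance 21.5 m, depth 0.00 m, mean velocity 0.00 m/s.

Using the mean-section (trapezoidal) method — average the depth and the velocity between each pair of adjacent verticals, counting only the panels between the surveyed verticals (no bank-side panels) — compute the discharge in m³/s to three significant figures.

2.64 m³/s

Panel 1-2: Δb = 6.4 m, d̄ = (0.00+0.56)/2 = 0.28, v̄ = (0.00+0.47)/2 = 0.235 → q = 6.4×0.28×0.235 = 0.4211 m³/s
Panel 2-3: Δb = 2.1 m, d̄ = (0.56+0.70)/2 = 0.63, v̄ = (0.47+0.65)/2 = 0.56 → q = 2.1×0.63×0.56 = 0.7409 m³/s
Panel 3-4: Δb = 13 m, d̄ = (0.70+0.00)/2 = 0.35, v̄ = (0.65+0.00)/2 = 0.325 → q = 13×0.35×0.325 = 1.479 m³/s
Q = Σ q = 2.641 m³/s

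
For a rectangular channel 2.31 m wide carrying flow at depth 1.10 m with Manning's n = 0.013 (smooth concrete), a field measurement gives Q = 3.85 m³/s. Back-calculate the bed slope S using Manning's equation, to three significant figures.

A = b·y = 2.31 × 1.10 = 2.541 m²
P = b + 2y = 2.31 + 2×1.10 = 4.510 m
R = A/P = 2.541/4.510 = 0.5634 m
S = (Q·n / (1·A·R^(2/3)))² = (3.85×0.013 / (1×2.541×0.6822))² = 0.0008337

0.000834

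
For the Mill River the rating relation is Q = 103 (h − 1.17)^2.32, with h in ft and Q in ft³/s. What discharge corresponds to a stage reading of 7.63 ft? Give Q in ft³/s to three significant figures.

7810 ft³/s

Q = 103 × (7.63 − 1.17)^2.32 = 103 × 6.46^2.32 = 7809 ft³/s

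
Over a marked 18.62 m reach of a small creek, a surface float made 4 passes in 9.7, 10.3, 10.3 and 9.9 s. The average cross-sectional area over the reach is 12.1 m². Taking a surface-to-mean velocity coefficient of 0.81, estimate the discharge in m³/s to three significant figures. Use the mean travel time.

18.2 m³/s

t̄ = (9.7 + 10.3 + 10.3 + 9.9) / 4 = 10.05 s
v_surface = L / t̄ = 18.62 / 10.05 = 1.853 m/s
v_mean = 0.81 × 1.853 = 1.501 m/s
Q = A × v_mean = 12.1 × 1.501 = 18.16 m³/s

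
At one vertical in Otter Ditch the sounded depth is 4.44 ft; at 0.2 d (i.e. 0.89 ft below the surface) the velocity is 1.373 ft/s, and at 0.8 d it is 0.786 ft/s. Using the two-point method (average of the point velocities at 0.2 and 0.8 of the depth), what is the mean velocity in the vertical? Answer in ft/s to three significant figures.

1.08 ft/s

v̄ = (1.373 + 0.786) / 2 = 1.080 ft/s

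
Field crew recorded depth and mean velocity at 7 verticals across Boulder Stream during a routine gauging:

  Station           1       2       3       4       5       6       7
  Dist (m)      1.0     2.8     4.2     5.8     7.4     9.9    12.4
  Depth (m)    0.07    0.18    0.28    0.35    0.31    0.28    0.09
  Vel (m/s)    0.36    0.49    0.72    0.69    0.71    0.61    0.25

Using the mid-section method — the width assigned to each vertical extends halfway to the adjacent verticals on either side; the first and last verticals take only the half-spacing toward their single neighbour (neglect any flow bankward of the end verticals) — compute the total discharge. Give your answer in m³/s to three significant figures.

w_1 = (2.8 − 1.0)/2 = 0.9 m; q_1 = 0.36 × 0.07 × 0.9 = 0.02268 m³/s
w_2 = (4.2 − 1.0)/2 = 1.6 m; q_2 = 0.49 × 0.18 × 1.6 = 0.1411 m³/s
w_3 = (5.8 − 2.8)/2 = 1.5 m; q_3 = 0.72 × 0.28 × 1.5 = 0.3024 m³/s
w_4 = (7.4 − 4.2)/2 = 1.6 m; q_4 = 0.69 × 0.35 × 1.6 = 0.3864 m³/s
w_5 = (9.9 − 5.8)/2 = 2.05 m; q_5 = 0.71 × 0.31 × 2.05 = 0.4512 m³/s
w_6 = (12.4 − 7.4)/2 = 2.5 m; q_6 = 0.61 × 0.28 × 2.5 = 0.4270 m³/s
w_7 = (12.4 − 9.9)/2 = 1.25 m; q_7 = 0.25 × 0.09 × 1.25 = 0.02813 m³/s
Q = Σ qᵢ = 1.759 m³/s

1.76 m³/s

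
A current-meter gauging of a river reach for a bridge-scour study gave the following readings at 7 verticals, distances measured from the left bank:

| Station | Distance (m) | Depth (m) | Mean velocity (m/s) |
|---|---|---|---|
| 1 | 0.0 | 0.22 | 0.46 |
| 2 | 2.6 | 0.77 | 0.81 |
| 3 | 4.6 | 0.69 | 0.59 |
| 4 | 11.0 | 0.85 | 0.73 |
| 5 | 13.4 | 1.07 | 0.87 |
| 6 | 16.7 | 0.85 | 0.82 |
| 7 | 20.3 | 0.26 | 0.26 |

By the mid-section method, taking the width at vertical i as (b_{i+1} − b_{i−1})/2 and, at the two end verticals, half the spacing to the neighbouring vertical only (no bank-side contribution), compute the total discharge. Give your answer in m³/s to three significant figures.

w_1 = (2.6 − 0.0)/2 = 1.3 m; q_1 = 0.46 × 0.22 × 1.3 = 0.1316 m³/s
w_2 = (4.6 − 0.0)/2 = 2.3 m; q_2 = 0.81 × 0.77 × 2.3 = 1.435 m³/s
w_3 = (11.0 − 2.6)/2 = 4.2 m; q_3 = 0.59 × 0.69 × 4.2 = 1.710 m³/s
w_4 = (13.4 − 4.6)/2 = 4.4 m; q_4 = 0.73 × 0.85 × 4.4 = 2.730 m³/s
w_5 = (16.7 − 11.0)/2 = 2.85 m; q_5 = 0.87 × 1.07 × 2.85 = 2.653 m³/s
w_6 = (20.3 − 13.4)/2 = 3.45 m; q_6 = 0.82 × 0.85 × 3.45 = 2.405 m³/s
w_7 = (20.3 − 16.7)/2 = 1.8 m; q_7 = 0.26 × 0.26 × 1.8 = 0.1217 m³/s
Q = Σ qᵢ = 11.19 m³/s

11.2 m³/s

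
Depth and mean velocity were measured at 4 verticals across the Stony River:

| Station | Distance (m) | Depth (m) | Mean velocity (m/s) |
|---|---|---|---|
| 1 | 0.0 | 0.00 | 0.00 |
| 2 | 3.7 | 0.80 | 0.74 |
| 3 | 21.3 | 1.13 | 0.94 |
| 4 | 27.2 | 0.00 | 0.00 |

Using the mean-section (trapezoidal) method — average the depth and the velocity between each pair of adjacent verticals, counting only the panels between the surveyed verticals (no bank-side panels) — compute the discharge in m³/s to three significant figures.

16.4 m³/s

Panel 1-2: Δb = 3.7 m, d̄ = (0.00+0.80)/2 = 0.4, v̄ = (0.00+0.74)/2 = 0.37 → q = 3.7×0.4×0.37 = 0.5476 m³/s
Panel 2-3: Δb = 17.6 m, d̄ = (0.80+1.13)/2 = 0.965, v̄ = (0.74+0.94)/2 = 0.84 → q = 17.6×0.965×0.84 = 14.27 m³/s
Panel 3-4: Δb = 5.9 m, d̄ = (1.13+0.00)/2 = 0.565, v̄ = (0.94+0.00)/2 = 0.47 → q = 5.9×0.565×0.47 = 1.567 m³/s
Q = Σ q = 16.38 m³/s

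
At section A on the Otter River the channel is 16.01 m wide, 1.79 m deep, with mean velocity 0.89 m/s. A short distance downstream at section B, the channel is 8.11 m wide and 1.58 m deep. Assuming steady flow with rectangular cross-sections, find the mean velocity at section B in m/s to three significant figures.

1.99 m/s

Q = A₁V₁ = (16.01×1.79) × 0.89 = 25.51 m³/s
A₂ = 8.11 × 1.58 = 12.81 m²
V₂ = Q/A₂ = 25.51/12.81 = 1.990 m/s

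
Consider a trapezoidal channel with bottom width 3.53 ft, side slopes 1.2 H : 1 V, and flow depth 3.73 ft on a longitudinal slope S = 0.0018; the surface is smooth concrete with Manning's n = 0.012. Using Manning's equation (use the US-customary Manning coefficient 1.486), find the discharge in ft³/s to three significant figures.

246 ft³/s

A = (b + z·y)·y = (3.53 + 1.2×3.73)×3.73 = 29.86 ft²
P = b + 2y√(1+z²) = 3.53 + 2×3.73×√(1+1.2²) = 15.18 ft
R = A/P = 29.86/15.18 = 1.967 ft
Q = (1.486/n)·A·R^(2/3)·S^(1/2) = (1.486/0.012) × 29.86 × 1.967^(2/3) × 0.0018^(1/2) = 246.3 ft³/s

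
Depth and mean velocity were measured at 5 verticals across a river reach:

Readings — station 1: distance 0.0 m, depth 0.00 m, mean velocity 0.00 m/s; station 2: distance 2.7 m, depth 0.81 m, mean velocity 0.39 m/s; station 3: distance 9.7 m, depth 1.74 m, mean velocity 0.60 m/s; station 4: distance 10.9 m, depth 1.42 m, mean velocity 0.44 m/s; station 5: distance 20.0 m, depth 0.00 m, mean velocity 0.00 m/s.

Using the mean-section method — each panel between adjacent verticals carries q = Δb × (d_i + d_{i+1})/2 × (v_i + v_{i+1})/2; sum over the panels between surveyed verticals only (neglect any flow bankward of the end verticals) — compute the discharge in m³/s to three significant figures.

7.04 m³/s

Panel 1-2: Δb = 2.7 m, d̄ = (0.00+0.81)/2 = 0.405, v̄ = (0.00+0.39)/2 = 0.195 → q = 2.7×0.405×0.195 = 0.2132 m³/s
Panel 2-3: Δb = 7 m, d̄ = (0.81+1.74)/2 = 1.275, v̄ = (0.39+0.60)/2 = 0.495 → q = 7×1.275×0.495 = 4.418 m³/s
Panel 3-4: Δb = 1.2 m, d̄ = (1.74+1.42)/2 = 1.58, v̄ = (0.60+0.44)/2 = 0.52 → q = 1.2×1.58×0.52 = 0.9859 m³/s
Panel 4-5: Δb = 9.1 m, d̄ = (1.42+0.00)/2 = 0.71, v̄ = (0.44+0.00)/2 = 0.22 → q = 9.1×0.71×0.22 = 1.421 m³/s
Q = Σ q = 7.038 m³/s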